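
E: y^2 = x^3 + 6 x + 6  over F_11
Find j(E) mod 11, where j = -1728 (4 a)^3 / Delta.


Delta = -16(4 a^3 + 27 b^2) mod 11 = 5
-1728 * (4 a)^3 = -1728 * (4*6)^3 mod 11 = 3
j = 3 * 5^(-1) mod 11 = 5

j = 5 (mod 11)


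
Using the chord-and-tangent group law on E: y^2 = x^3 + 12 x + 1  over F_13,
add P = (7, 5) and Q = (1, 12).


P != Q, so use the chord formula.
s = (y2 - y1) / (x2 - x1) = (7) / (7) mod 13 = 1
x3 = s^2 - x1 - x2 mod 13 = 1^2 - 7 - 1 = 6
y3 = s (x1 - x3) - y1 mod 13 = 1 * (7 - 6) - 5 = 9

P + Q = (6, 9)


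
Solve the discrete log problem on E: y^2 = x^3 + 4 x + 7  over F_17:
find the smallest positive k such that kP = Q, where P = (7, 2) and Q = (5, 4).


Enumerate multiples of P until we hit Q = (5, 4):
  1P = (7, 2)
  2P = (16, 11)
  3P = (12, 10)
  4P = (6, 3)
  5P = (5, 13)
  6P = (14, 11)
  7P = (15, 12)
  8P = (4, 6)
  9P = (4, 11)
  10P = (15, 5)
  11P = (14, 6)
  12P = (5, 4)
Match found at i = 12.

k = 12


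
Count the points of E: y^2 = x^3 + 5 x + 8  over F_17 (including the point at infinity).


For each x in F_17, count y with y^2 = x^3 + 5 x + 8 mod 17:
  x = 0: RHS = 8, y in [5, 12]  -> 2 point(s)
  x = 2: RHS = 9, y in [3, 14]  -> 2 point(s)
  x = 3: RHS = 16, y in [4, 13]  -> 2 point(s)
  x = 6: RHS = 16, y in [4, 13]  -> 2 point(s)
  x = 8: RHS = 16, y in [4, 13]  -> 2 point(s)
  x = 9: RHS = 0, y in [0]  -> 1 point(s)
  x = 10: RHS = 4, y in [2, 15]  -> 2 point(s)
  x = 11: RHS = 0, y in [0]  -> 1 point(s)
  x = 13: RHS = 9, y in [3, 14]  -> 2 point(s)
  x = 14: RHS = 0, y in [0]  -> 1 point(s)
  x = 16: RHS = 2, y in [6, 11]  -> 2 point(s)
Affine points: 19. Add the point at infinity: total = 20.

#E(F_17) = 20


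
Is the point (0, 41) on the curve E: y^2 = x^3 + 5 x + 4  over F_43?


Check whether y^2 = x^3 + 5 x + 4 (mod 43) for (x, y) = (0, 41).
LHS: y^2 = 41^2 mod 43 = 4
RHS: x^3 + 5 x + 4 = 0^3 + 5*0 + 4 mod 43 = 4
LHS = RHS

Yes, on the curve


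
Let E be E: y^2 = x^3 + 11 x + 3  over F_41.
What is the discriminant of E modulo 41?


4 a^3 + 27 b^2 = 4*11^3 + 27*3^2 = 5324 + 243 = 5567
Delta = -16 * (5567) = -89072
Delta mod 41 = 21

Delta = 21 (mod 41)


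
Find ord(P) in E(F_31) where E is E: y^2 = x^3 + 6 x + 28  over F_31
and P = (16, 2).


Compute successive multiples of P until we hit O:
  1P = (16, 2)
  2P = (1, 2)
  3P = (14, 29)
  4P = (5, 20)
  5P = (26, 20)
  6P = (22, 12)
  7P = (13, 3)
  8P = (9, 6)
  ... (continuing to 31P)
  31P = O

ord(P) = 31


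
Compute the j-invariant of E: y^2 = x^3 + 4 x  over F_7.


Delta = -16(4 a^3 + 27 b^2) mod 7 = 6
-1728 * (4 a)^3 = -1728 * (4*4)^3 mod 7 = 1
j = 1 * 6^(-1) mod 7 = 6

j = 6 (mod 7)


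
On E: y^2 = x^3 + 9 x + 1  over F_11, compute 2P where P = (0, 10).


k = 2 = 10_2 (binary, LSB first: 01)
Double-and-add from P = (0, 10):
  bit 0 = 0: acc unchanged = O
  bit 1 = 1: acc = O + (1, 0) = (1, 0)

2P = (1, 0)


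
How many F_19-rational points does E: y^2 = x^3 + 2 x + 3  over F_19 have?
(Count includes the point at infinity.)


For each x in F_19, count y with y^2 = x^3 + 2 x + 3 mod 19:
  x = 1: RHS = 6, y in [5, 14]  -> 2 point(s)
  x = 3: RHS = 17, y in [6, 13]  -> 2 point(s)
  x = 5: RHS = 5, y in [9, 10]  -> 2 point(s)
  x = 9: RHS = 9, y in [3, 16]  -> 2 point(s)
  x = 10: RHS = 16, y in [4, 15]  -> 2 point(s)
  x = 11: RHS = 7, y in [8, 11]  -> 2 point(s)
  x = 12: RHS = 7, y in [8, 11]  -> 2 point(s)
  x = 14: RHS = 1, y in [1, 18]  -> 2 point(s)
  x = 15: RHS = 7, y in [8, 11]  -> 2 point(s)
  x = 18: RHS = 0, y in [0]  -> 1 point(s)
Affine points: 19. Add the point at infinity: total = 20.

#E(F_19) = 20


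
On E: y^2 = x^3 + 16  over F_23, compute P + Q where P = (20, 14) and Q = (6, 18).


P != Q, so use the chord formula.
s = (y2 - y1) / (x2 - x1) = (4) / (9) mod 23 = 3
x3 = s^2 - x1 - x2 mod 23 = 3^2 - 20 - 6 = 6
y3 = s (x1 - x3) - y1 mod 23 = 3 * (20 - 6) - 14 = 5

P + Q = (6, 5)


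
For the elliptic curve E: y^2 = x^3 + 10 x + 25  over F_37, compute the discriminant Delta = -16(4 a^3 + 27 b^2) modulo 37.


4 a^3 + 27 b^2 = 4*10^3 + 27*25^2 = 4000 + 16875 = 20875
Delta = -16 * (20875) = -334000
Delta mod 37 = 36

Delta = 36 (mod 37)


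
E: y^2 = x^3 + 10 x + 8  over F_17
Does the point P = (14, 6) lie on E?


Check whether y^2 = x^3 + 10 x + 8 (mod 17) for (x, y) = (14, 6).
LHS: y^2 = 6^2 mod 17 = 2
RHS: x^3 + 10 x + 8 = 14^3 + 10*14 + 8 mod 17 = 2
LHS = RHS

Yes, on the curve


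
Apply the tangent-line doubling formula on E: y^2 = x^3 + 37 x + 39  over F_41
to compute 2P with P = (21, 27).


Doubling: s = (3 x1^2 + a) / (2 y1)
s = (3*21^2 + 37) / (2*27) mod 41 = 10
x3 = s^2 - 2 x1 mod 41 = 10^2 - 2*21 = 17
y3 = s (x1 - x3) - y1 mod 41 = 10 * (21 - 17) - 27 = 13

2P = (17, 13)


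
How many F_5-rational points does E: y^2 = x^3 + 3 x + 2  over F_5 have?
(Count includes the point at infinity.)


For each x in F_5, count y with y^2 = x^3 + 3 x + 2 mod 5:
  x = 1: RHS = 1, y in [1, 4]  -> 2 point(s)
  x = 2: RHS = 1, y in [1, 4]  -> 2 point(s)
Affine points: 4. Add the point at infinity: total = 5.

#E(F_5) = 5


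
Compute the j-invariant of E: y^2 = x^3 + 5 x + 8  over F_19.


Delta = -16(4 a^3 + 27 b^2) mod 19 = 15
-1728 * (4 a)^3 = -1728 * (4*5)^3 mod 19 = 1
j = 1 * 15^(-1) mod 19 = 14

j = 14 (mod 19)


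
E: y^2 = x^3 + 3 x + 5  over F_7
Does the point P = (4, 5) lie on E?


Check whether y^2 = x^3 + 3 x + 5 (mod 7) for (x, y) = (4, 5).
LHS: y^2 = 5^2 mod 7 = 4
RHS: x^3 + 3 x + 5 = 4^3 + 3*4 + 5 mod 7 = 4
LHS = RHS

Yes, on the curve


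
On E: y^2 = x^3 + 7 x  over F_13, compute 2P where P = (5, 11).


Doubling: s = (3 x1^2 + a) / (2 y1)
s = (3*5^2 + 7) / (2*11) mod 13 = 12
x3 = s^2 - 2 x1 mod 13 = 12^2 - 2*5 = 4
y3 = s (x1 - x3) - y1 mod 13 = 12 * (5 - 4) - 11 = 1

2P = (4, 1)


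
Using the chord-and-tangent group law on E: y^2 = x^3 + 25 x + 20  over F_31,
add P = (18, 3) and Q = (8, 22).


P != Q, so use the chord formula.
s = (y2 - y1) / (x2 - x1) = (19) / (21) mod 31 = 26
x3 = s^2 - x1 - x2 mod 31 = 26^2 - 18 - 8 = 30
y3 = s (x1 - x3) - y1 mod 31 = 26 * (18 - 30) - 3 = 26

P + Q = (30, 26)


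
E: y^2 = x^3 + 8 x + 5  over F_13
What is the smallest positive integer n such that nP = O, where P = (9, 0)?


Compute successive multiples of P until we hit O:
  1P = (9, 0)
  2P = O

ord(P) = 2


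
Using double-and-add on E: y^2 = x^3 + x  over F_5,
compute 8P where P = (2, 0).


k = 8 = 1000_2 (binary, LSB first: 0001)
Double-and-add from P = (2, 0):
  bit 0 = 0: acc unchanged = O
  bit 1 = 0: acc unchanged = O
  bit 2 = 0: acc unchanged = O
  bit 3 = 1: acc = O + O = O

8P = O


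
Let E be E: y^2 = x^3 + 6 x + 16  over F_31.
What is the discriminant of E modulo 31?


4 a^3 + 27 b^2 = 4*6^3 + 27*16^2 = 864 + 6912 = 7776
Delta = -16 * (7776) = -124416
Delta mod 31 = 18

Delta = 18 (mod 31)


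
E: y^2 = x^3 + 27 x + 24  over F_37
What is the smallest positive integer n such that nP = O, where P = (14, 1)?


Compute successive multiples of P until we hit O:
  1P = (14, 1)
  2P = (21, 11)
  3P = (35, 6)
  4P = (29, 6)
  5P = (27, 7)
  6P = (3, 24)
  7P = (10, 31)
  8P = (23, 11)
  ... (continuing to 48P)
  48P = O

ord(P) = 48


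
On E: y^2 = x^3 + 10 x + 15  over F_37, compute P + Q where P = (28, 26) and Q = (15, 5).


P != Q, so use the chord formula.
s = (y2 - y1) / (x2 - x1) = (16) / (24) mod 37 = 13
x3 = s^2 - x1 - x2 mod 37 = 13^2 - 28 - 15 = 15
y3 = s (x1 - x3) - y1 mod 37 = 13 * (28 - 15) - 26 = 32

P + Q = (15, 32)


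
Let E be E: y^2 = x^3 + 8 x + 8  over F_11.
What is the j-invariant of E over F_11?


Delta = -16(4 a^3 + 27 b^2) mod 11 = 7
-1728 * (4 a)^3 = -1728 * (4*8)^3 mod 11 = 1
j = 1 * 7^(-1) mod 11 = 8

j = 8 (mod 11)


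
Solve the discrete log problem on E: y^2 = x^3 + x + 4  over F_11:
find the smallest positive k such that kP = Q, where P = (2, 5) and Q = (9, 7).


Enumerate multiples of P until we hit Q = (9, 7):
  1P = (2, 5)
  2P = (0, 2)
  3P = (3, 10)
  4P = (9, 4)
  5P = (9, 7)
Match found at i = 5.

k = 5


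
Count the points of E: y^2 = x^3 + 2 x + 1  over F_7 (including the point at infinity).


For each x in F_7, count y with y^2 = x^3 + 2 x + 1 mod 7:
  x = 0: RHS = 1, y in [1, 6]  -> 2 point(s)
  x = 1: RHS = 4, y in [2, 5]  -> 2 point(s)
Affine points: 4. Add the point at infinity: total = 5.

#E(F_7) = 5


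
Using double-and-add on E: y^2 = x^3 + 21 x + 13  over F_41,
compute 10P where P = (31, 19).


k = 10 = 1010_2 (binary, LSB first: 0101)
Double-and-add from P = (31, 19):
  bit 0 = 0: acc unchanged = O
  bit 1 = 1: acc = O + (30, 38) = (30, 38)
  bit 2 = 0: acc unchanged = (30, 38)
  bit 3 = 1: acc = (30, 38) + (13, 33) = (31, 22)

10P = (31, 22)


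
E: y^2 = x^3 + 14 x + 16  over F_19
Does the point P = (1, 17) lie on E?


Check whether y^2 = x^3 + 14 x + 16 (mod 19) for (x, y) = (1, 17).
LHS: y^2 = 17^2 mod 19 = 4
RHS: x^3 + 14 x + 16 = 1^3 + 14*1 + 16 mod 19 = 12
LHS != RHS

No, not on the curve


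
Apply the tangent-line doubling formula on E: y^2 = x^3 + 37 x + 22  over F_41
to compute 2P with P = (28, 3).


Doubling: s = (3 x1^2 + a) / (2 y1)
s = (3*28^2 + 37) / (2*3) mod 41 = 36
x3 = s^2 - 2 x1 mod 41 = 36^2 - 2*28 = 10
y3 = s (x1 - x3) - y1 mod 41 = 36 * (28 - 10) - 3 = 30

2P = (10, 30)


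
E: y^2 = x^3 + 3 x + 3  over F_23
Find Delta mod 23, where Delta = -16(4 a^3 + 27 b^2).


4 a^3 + 27 b^2 = 4*3^3 + 27*3^2 = 108 + 243 = 351
Delta = -16 * (351) = -5616
Delta mod 23 = 19

Delta = 19 (mod 23)


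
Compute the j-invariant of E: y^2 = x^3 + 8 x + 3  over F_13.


Delta = -16(4 a^3 + 27 b^2) mod 13 = 4
-1728 * (4 a)^3 = -1728 * (4*8)^3 mod 13 = 8
j = 8 * 4^(-1) mod 13 = 2

j = 2 (mod 13)


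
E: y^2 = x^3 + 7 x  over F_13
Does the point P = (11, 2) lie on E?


Check whether y^2 = x^3 + 7 x + 0 (mod 13) for (x, y) = (11, 2).
LHS: y^2 = 2^2 mod 13 = 4
RHS: x^3 + 7 x + 0 = 11^3 + 7*11 + 0 mod 13 = 4
LHS = RHS

Yes, on the curve


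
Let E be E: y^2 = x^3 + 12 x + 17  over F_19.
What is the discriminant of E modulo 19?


4 a^3 + 27 b^2 = 4*12^3 + 27*17^2 = 6912 + 7803 = 14715
Delta = -16 * (14715) = -235440
Delta mod 19 = 8

Delta = 8 (mod 19)


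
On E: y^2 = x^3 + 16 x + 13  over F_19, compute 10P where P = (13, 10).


k = 10 = 1010_2 (binary, LSB first: 0101)
Double-and-add from P = (13, 10):
  bit 0 = 0: acc unchanged = O
  bit 1 = 1: acc = O + (17, 7) = (17, 7)
  bit 2 = 0: acc unchanged = (17, 7)
  bit 3 = 1: acc = (17, 7) + (1, 12) = (8, 8)

10P = (8, 8)


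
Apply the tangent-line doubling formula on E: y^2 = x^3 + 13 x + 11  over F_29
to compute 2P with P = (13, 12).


Doubling: s = (3 x1^2 + a) / (2 y1)
s = (3*13^2 + 13) / (2*12) mod 29 = 12
x3 = s^2 - 2 x1 mod 29 = 12^2 - 2*13 = 2
y3 = s (x1 - x3) - y1 mod 29 = 12 * (13 - 2) - 12 = 4

2P = (2, 4)


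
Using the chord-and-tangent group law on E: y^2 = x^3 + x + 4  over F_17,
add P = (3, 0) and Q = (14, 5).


P != Q, so use the chord formula.
s = (y2 - y1) / (x2 - x1) = (5) / (11) mod 17 = 2
x3 = s^2 - x1 - x2 mod 17 = 2^2 - 3 - 14 = 4
y3 = s (x1 - x3) - y1 mod 17 = 2 * (3 - 4) - 0 = 15

P + Q = (4, 15)


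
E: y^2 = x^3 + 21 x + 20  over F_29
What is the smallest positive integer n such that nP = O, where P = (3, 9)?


Compute successive multiples of P until we hit O:
  1P = (3, 9)
  2P = (14, 10)
  3P = (18, 16)
  4P = (1, 19)
  5P = (21, 23)
  6P = (21, 6)
  7P = (1, 10)
  8P = (18, 13)
  ... (continuing to 11P)
  11P = O

ord(P) = 11


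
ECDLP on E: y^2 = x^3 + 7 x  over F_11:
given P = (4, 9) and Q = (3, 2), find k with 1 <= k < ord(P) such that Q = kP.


Enumerate multiples of P until we hit Q = (3, 2):
  1P = (4, 9)
  2P = (3, 2)
Match found at i = 2.

k = 2


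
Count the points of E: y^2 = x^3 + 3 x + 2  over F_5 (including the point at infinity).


For each x in F_5, count y with y^2 = x^3 + 3 x + 2 mod 5:
  x = 1: RHS = 1, y in [1, 4]  -> 2 point(s)
  x = 2: RHS = 1, y in [1, 4]  -> 2 point(s)
Affine points: 4. Add the point at infinity: total = 5.

#E(F_5) = 5


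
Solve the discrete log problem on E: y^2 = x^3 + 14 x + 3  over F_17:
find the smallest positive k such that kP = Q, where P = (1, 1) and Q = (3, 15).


Enumerate multiples of P until we hit Q = (3, 15):
  1P = (1, 1)
  2P = (15, 16)
  3P = (9, 5)
  4P = (3, 15)
Match found at i = 4.

k = 4


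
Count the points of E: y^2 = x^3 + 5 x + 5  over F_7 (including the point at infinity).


For each x in F_7, count y with y^2 = x^3 + 5 x + 5 mod 7:
  x = 1: RHS = 4, y in [2, 5]  -> 2 point(s)
  x = 2: RHS = 2, y in [3, 4]  -> 2 point(s)
  x = 5: RHS = 1, y in [1, 6]  -> 2 point(s)
Affine points: 6. Add the point at infinity: total = 7.

#E(F_7) = 7


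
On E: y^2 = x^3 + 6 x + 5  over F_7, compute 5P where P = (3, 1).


k = 5 = 101_2 (binary, LSB first: 101)
Double-and-add from P = (3, 1):
  bit 0 = 1: acc = O + (3, 1) = (3, 1)
  bit 1 = 0: acc unchanged = (3, 1)
  bit 2 = 1: acc = (3, 1) + (4, 4) = (2, 2)

5P = (2, 2)


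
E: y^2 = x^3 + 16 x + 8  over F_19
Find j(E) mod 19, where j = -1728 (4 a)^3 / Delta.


Delta = -16(4 a^3 + 27 b^2) mod 19 = 15
-1728 * (4 a)^3 = -1728 * (4*16)^3 mod 19 = 1
j = 1 * 15^(-1) mod 19 = 14

j = 14 (mod 19)


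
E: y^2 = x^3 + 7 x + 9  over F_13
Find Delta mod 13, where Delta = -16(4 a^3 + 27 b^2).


4 a^3 + 27 b^2 = 4*7^3 + 27*9^2 = 1372 + 2187 = 3559
Delta = -16 * (3559) = -56944
Delta mod 13 = 9

Delta = 9 (mod 13)


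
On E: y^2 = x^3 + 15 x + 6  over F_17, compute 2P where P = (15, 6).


Doubling: s = (3 x1^2 + a) / (2 y1)
s = (3*15^2 + 15) / (2*6) mod 17 = 15
x3 = s^2 - 2 x1 mod 17 = 15^2 - 2*15 = 8
y3 = s (x1 - x3) - y1 mod 17 = 15 * (15 - 8) - 6 = 14

2P = (8, 14)


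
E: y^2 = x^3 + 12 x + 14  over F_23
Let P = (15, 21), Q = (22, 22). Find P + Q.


P != Q, so use the chord formula.
s = (y2 - y1) / (x2 - x1) = (1) / (7) mod 23 = 10
x3 = s^2 - x1 - x2 mod 23 = 10^2 - 15 - 22 = 17
y3 = s (x1 - x3) - y1 mod 23 = 10 * (15 - 17) - 21 = 5

P + Q = (17, 5)


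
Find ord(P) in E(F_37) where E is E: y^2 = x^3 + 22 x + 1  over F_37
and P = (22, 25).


Compute successive multiples of P until we hit O:
  1P = (22, 25)
  2P = (0, 36)
  3P = (6, 4)
  4P = (10, 0)
  5P = (6, 33)
  6P = (0, 1)
  7P = (22, 12)
  8P = O

ord(P) = 8


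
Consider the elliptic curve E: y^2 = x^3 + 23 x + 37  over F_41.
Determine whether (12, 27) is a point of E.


Check whether y^2 = x^3 + 23 x + 37 (mod 41) for (x, y) = (12, 27).
LHS: y^2 = 27^2 mod 41 = 32
RHS: x^3 + 23 x + 37 = 12^3 + 23*12 + 37 mod 41 = 32
LHS = RHS

Yes, on the curve


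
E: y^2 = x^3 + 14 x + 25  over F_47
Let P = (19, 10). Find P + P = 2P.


Doubling: s = (3 x1^2 + a) / (2 y1)
s = (3*19^2 + 14) / (2*10) mod 47 = 29
x3 = s^2 - 2 x1 mod 47 = 29^2 - 2*19 = 4
y3 = s (x1 - x3) - y1 mod 47 = 29 * (19 - 4) - 10 = 2

2P = (4, 2)


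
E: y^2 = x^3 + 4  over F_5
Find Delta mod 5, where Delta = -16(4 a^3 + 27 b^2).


4 a^3 + 27 b^2 = 4*0^3 + 27*4^2 = 0 + 432 = 432
Delta = -16 * (432) = -6912
Delta mod 5 = 3

Delta = 3 (mod 5)


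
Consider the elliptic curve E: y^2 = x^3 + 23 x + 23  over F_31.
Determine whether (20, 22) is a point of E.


Check whether y^2 = x^3 + 23 x + 23 (mod 31) for (x, y) = (20, 22).
LHS: y^2 = 22^2 mod 31 = 19
RHS: x^3 + 23 x + 23 = 20^3 + 23*20 + 23 mod 31 = 20
LHS != RHS

No, not on the curve


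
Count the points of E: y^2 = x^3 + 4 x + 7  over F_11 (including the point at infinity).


For each x in F_11, count y with y^2 = x^3 + 4 x + 7 mod 11:
  x = 1: RHS = 1, y in [1, 10]  -> 2 point(s)
  x = 2: RHS = 1, y in [1, 10]  -> 2 point(s)
  x = 5: RHS = 9, y in [3, 8]  -> 2 point(s)
  x = 6: RHS = 5, y in [4, 7]  -> 2 point(s)
  x = 7: RHS = 4, y in [2, 9]  -> 2 point(s)
  x = 8: RHS = 1, y in [1, 10]  -> 2 point(s)
Affine points: 12. Add the point at infinity: total = 13.

#E(F_11) = 13


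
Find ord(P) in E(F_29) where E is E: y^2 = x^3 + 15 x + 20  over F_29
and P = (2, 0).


Compute successive multiples of P until we hit O:
  1P = (2, 0)
  2P = O

ord(P) = 2


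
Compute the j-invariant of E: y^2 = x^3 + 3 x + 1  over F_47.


Delta = -16(4 a^3 + 27 b^2) mod 47 = 2
-1728 * (4 a)^3 = -1728 * (4*3)^3 mod 47 = 20
j = 20 * 2^(-1) mod 47 = 10

j = 10 (mod 47)


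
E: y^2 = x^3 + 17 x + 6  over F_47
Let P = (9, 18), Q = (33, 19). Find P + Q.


P != Q, so use the chord formula.
s = (y2 - y1) / (x2 - x1) = (1) / (24) mod 47 = 2
x3 = s^2 - x1 - x2 mod 47 = 2^2 - 9 - 33 = 9
y3 = s (x1 - x3) - y1 mod 47 = 2 * (9 - 9) - 18 = 29

P + Q = (9, 29)


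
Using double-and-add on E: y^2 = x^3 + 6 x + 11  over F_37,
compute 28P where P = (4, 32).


k = 28 = 11100_2 (binary, LSB first: 00111)
Double-and-add from P = (4, 32):
  bit 0 = 0: acc unchanged = O
  bit 1 = 0: acc unchanged = O
  bit 2 = 1: acc = O + (24, 17) = (24, 17)
  bit 3 = 1: acc = (24, 17) + (0, 23) = (20, 19)
  bit 4 = 1: acc = (20, 19) + (21, 0) = (24, 20)

28P = (24, 20)


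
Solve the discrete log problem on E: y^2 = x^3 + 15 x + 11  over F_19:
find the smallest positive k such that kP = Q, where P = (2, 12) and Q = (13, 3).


Enumerate multiples of P until we hit Q = (13, 3):
  1P = (2, 12)
  2P = (13, 16)
  3P = (9, 1)
  4P = (0, 12)
  5P = (17, 7)
  6P = (17, 12)
  7P = (0, 7)
  8P = (9, 18)
  9P = (13, 3)
Match found at i = 9.

k = 9


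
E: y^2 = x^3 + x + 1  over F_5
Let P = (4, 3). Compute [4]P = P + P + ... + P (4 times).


k = 4 = 100_2 (binary, LSB first: 001)
Double-and-add from P = (4, 3):
  bit 0 = 0: acc unchanged = O
  bit 1 = 0: acc unchanged = O
  bit 2 = 1: acc = O + (0, 1) = (0, 1)

4P = (0, 1)


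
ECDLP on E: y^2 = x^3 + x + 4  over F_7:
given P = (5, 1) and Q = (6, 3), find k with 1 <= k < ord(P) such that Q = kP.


Enumerate multiples of P until we hit Q = (6, 3):
  1P = (5, 1)
  2P = (6, 3)
Match found at i = 2.

k = 2


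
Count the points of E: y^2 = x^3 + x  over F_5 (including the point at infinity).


For each x in F_5, count y with y^2 = x^3 + 1 x + 0 mod 5:
  x = 0: RHS = 0, y in [0]  -> 1 point(s)
  x = 2: RHS = 0, y in [0]  -> 1 point(s)
  x = 3: RHS = 0, y in [0]  -> 1 point(s)
Affine points: 3. Add the point at infinity: total = 4.

#E(F_5) = 4


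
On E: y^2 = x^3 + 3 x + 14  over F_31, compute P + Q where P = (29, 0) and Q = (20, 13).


P != Q, so use the chord formula.
s = (y2 - y1) / (x2 - x1) = (13) / (22) mod 31 = 2
x3 = s^2 - x1 - x2 mod 31 = 2^2 - 29 - 20 = 17
y3 = s (x1 - x3) - y1 mod 31 = 2 * (29 - 17) - 0 = 24

P + Q = (17, 24)


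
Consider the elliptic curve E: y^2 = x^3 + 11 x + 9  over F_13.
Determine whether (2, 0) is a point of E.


Check whether y^2 = x^3 + 11 x + 9 (mod 13) for (x, y) = (2, 0).
LHS: y^2 = 0^2 mod 13 = 0
RHS: x^3 + 11 x + 9 = 2^3 + 11*2 + 9 mod 13 = 0
LHS = RHS

Yes, on the curve


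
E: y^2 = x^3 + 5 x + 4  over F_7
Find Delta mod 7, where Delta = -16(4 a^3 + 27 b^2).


4 a^3 + 27 b^2 = 4*5^3 + 27*4^2 = 500 + 432 = 932
Delta = -16 * (932) = -14912
Delta mod 7 = 5

Delta = 5 (mod 7)


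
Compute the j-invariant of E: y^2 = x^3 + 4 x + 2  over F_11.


Delta = -16(4 a^3 + 27 b^2) mod 11 = 6
-1728 * (4 a)^3 = -1728 * (4*4)^3 mod 11 = 7
j = 7 * 6^(-1) mod 11 = 3

j = 3 (mod 11)


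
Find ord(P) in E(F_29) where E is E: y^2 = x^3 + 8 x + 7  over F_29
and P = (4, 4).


Compute successive multiples of P until we hit O:
  1P = (4, 4)
  2P = (12, 27)
  3P = (19, 0)
  4P = (12, 2)
  5P = (4, 25)
  6P = O

ord(P) = 6


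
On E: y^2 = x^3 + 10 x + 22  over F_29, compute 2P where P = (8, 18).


Doubling: s = (3 x1^2 + a) / (2 y1)
s = (3*8^2 + 10) / (2*18) mod 29 = 4
x3 = s^2 - 2 x1 mod 29 = 4^2 - 2*8 = 0
y3 = s (x1 - x3) - y1 mod 29 = 4 * (8 - 0) - 18 = 14

2P = (0, 14)


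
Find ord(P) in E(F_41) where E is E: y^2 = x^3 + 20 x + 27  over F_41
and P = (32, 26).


Compute successive multiples of P until we hit O:
  1P = (32, 26)
  2P = (17, 27)
  3P = (31, 4)
  4P = (11, 26)
  5P = (39, 15)
  6P = (21, 27)
  7P = (8, 24)
  8P = (3, 14)
  ... (continuing to 31P)
  31P = O

ord(P) = 31


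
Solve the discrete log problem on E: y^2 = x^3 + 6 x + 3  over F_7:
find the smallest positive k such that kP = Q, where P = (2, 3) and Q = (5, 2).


Enumerate multiples of P until we hit Q = (5, 2):
  1P = (2, 3)
  2P = (5, 2)
Match found at i = 2.

k = 2


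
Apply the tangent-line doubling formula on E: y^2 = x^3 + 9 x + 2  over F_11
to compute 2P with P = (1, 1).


Doubling: s = (3 x1^2 + a) / (2 y1)
s = (3*1^2 + 9) / (2*1) mod 11 = 6
x3 = s^2 - 2 x1 mod 11 = 6^2 - 2*1 = 1
y3 = s (x1 - x3) - y1 mod 11 = 6 * (1 - 1) - 1 = 10

2P = (1, 10)


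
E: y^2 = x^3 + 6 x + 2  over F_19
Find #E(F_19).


For each x in F_19, count y with y^2 = x^3 + 6 x + 2 mod 19:
  x = 1: RHS = 9, y in [3, 16]  -> 2 point(s)
  x = 3: RHS = 9, y in [3, 16]  -> 2 point(s)
  x = 5: RHS = 5, y in [9, 10]  -> 2 point(s)
  x = 6: RHS = 7, y in [8, 11]  -> 2 point(s)
  x = 7: RHS = 7, y in [8, 11]  -> 2 point(s)
  x = 8: RHS = 11, y in [7, 12]  -> 2 point(s)
  x = 9: RHS = 6, y in [5, 14]  -> 2 point(s)
  x = 10: RHS = 17, y in [6, 13]  -> 2 point(s)
  x = 12: RHS = 16, y in [4, 15]  -> 2 point(s)
  x = 13: RHS = 16, y in [4, 15]  -> 2 point(s)
  x = 15: RHS = 9, y in [3, 16]  -> 2 point(s)
  x = 17: RHS = 1, y in [1, 18]  -> 2 point(s)
Affine points: 24. Add the point at infinity: total = 25.

#E(F_19) = 25


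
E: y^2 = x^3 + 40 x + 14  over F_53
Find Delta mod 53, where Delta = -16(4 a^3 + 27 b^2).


4 a^3 + 27 b^2 = 4*40^3 + 27*14^2 = 256000 + 5292 = 261292
Delta = -16 * (261292) = -4180672
Delta mod 53 = 21

Delta = 21 (mod 53)


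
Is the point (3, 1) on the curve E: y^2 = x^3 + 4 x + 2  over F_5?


Check whether y^2 = x^3 + 4 x + 2 (mod 5) for (x, y) = (3, 1).
LHS: y^2 = 1^2 mod 5 = 1
RHS: x^3 + 4 x + 2 = 3^3 + 4*3 + 2 mod 5 = 1
LHS = RHS

Yes, on the curve


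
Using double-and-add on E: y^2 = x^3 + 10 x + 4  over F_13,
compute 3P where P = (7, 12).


k = 3 = 11_2 (binary, LSB first: 11)
Double-and-add from P = (7, 12):
  bit 0 = 1: acc = O + (7, 12) = (7, 12)
  bit 1 = 1: acc = (7, 12) + (9, 2) = (9, 11)

3P = (9, 11)


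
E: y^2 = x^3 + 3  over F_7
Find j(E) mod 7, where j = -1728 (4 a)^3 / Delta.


Delta = -16(4 a^3 + 27 b^2) mod 7 = 4
-1728 * (4 a)^3 = -1728 * (4*0)^3 mod 7 = 0
j = 0 * 4^(-1) mod 7 = 0

j = 0 (mod 7)


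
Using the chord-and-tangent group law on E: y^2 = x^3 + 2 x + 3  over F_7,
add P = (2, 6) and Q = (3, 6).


P != Q, so use the chord formula.
s = (y2 - y1) / (x2 - x1) = (0) / (1) mod 7 = 0
x3 = s^2 - x1 - x2 mod 7 = 0^2 - 2 - 3 = 2
y3 = s (x1 - x3) - y1 mod 7 = 0 * (2 - 2) - 6 = 1

P + Q = (2, 1)


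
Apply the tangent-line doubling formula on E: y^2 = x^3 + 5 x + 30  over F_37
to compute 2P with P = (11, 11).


Doubling: s = (3 x1^2 + a) / (2 y1)
s = (3*11^2 + 5) / (2*11) mod 37 = 10
x3 = s^2 - 2 x1 mod 37 = 10^2 - 2*11 = 4
y3 = s (x1 - x3) - y1 mod 37 = 10 * (11 - 4) - 11 = 22

2P = (4, 22)


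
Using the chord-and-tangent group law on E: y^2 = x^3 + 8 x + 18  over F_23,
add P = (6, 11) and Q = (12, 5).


P != Q, so use the chord formula.
s = (y2 - y1) / (x2 - x1) = (17) / (6) mod 23 = 22
x3 = s^2 - x1 - x2 mod 23 = 22^2 - 6 - 12 = 6
y3 = s (x1 - x3) - y1 mod 23 = 22 * (6 - 6) - 11 = 12

P + Q = (6, 12)


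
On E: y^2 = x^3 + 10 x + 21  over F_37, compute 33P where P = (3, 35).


k = 33 = 100001_2 (binary, LSB first: 100001)
Double-and-add from P = (3, 35):
  bit 0 = 1: acc = O + (3, 35) = (3, 35)
  bit 1 = 0: acc unchanged = (3, 35)
  bit 2 = 0: acc unchanged = (3, 35)
  bit 3 = 0: acc unchanged = (3, 35)
  bit 4 = 0: acc unchanged = (3, 35)
  bit 5 = 1: acc = (3, 35) + (28, 4) = (34, 36)

33P = (34, 36)


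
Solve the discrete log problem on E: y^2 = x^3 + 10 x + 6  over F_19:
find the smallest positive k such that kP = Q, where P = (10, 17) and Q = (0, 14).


Enumerate multiples of P until we hit Q = (0, 14):
  1P = (10, 17)
  2P = (6, 15)
  3P = (8, 3)
  4P = (12, 7)
  5P = (3, 5)
  6P = (7, 18)
  7P = (0, 5)
  8P = (15, 15)
  9P = (1, 6)
  10P = (17, 4)
  11P = (16, 5)
  12P = (16, 14)
  13P = (17, 15)
  14P = (1, 13)
  15P = (15, 4)
  16P = (0, 14)
Match found at i = 16.

k = 16


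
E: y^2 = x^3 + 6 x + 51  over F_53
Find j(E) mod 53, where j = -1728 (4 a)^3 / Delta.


Delta = -16(4 a^3 + 27 b^2) mod 53 = 30
-1728 * (4 a)^3 = -1728 * (4*6)^3 mod 53 = 23
j = 23 * 30^(-1) mod 53 = 52

j = 52 (mod 53)


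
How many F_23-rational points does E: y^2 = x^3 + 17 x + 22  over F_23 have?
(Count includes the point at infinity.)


For each x in F_23, count y with y^2 = x^3 + 17 x + 22 mod 23:
  x = 2: RHS = 18, y in [8, 15]  -> 2 point(s)
  x = 3: RHS = 8, y in [10, 13]  -> 2 point(s)
  x = 4: RHS = 16, y in [4, 19]  -> 2 point(s)
  x = 5: RHS = 2, y in [5, 18]  -> 2 point(s)
  x = 6: RHS = 18, y in [8, 15]  -> 2 point(s)
  x = 7: RHS = 1, y in [1, 22]  -> 2 point(s)
  x = 8: RHS = 3, y in [7, 16]  -> 2 point(s)
  x = 13: RHS = 2, y in [5, 18]  -> 2 point(s)
  x = 15: RHS = 18, y in [8, 15]  -> 2 point(s)
  x = 17: RHS = 3, y in [7, 16]  -> 2 point(s)
  x = 20: RHS = 13, y in [6, 17]  -> 2 point(s)
  x = 21: RHS = 3, y in [7, 16]  -> 2 point(s)
  x = 22: RHS = 4, y in [2, 21]  -> 2 point(s)
Affine points: 26. Add the point at infinity: total = 27.

#E(F_23) = 27


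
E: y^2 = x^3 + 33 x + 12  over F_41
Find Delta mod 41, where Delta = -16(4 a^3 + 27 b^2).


4 a^3 + 27 b^2 = 4*33^3 + 27*12^2 = 143748 + 3888 = 147636
Delta = -16 * (147636) = -2362176
Delta mod 41 = 39

Delta = 39 (mod 41)


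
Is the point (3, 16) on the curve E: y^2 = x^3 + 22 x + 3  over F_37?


Check whether y^2 = x^3 + 22 x + 3 (mod 37) for (x, y) = (3, 16).
LHS: y^2 = 16^2 mod 37 = 34
RHS: x^3 + 22 x + 3 = 3^3 + 22*3 + 3 mod 37 = 22
LHS != RHS

No, not on the curve


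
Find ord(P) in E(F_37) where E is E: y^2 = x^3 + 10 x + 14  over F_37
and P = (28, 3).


Compute successive multiples of P until we hit O:
  1P = (28, 3)
  2P = (19, 25)
  3P = (1, 5)
  4P = (11, 30)
  5P = (26, 33)
  6P = (23, 33)
  7P = (22, 35)
  8P = (36, 15)
  ... (continuing to 40P)
  40P = O

ord(P) = 40


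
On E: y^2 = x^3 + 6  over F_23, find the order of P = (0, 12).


Compute successive multiples of P until we hit O:
  1P = (0, 12)
  2P = (0, 11)
  3P = O

ord(P) = 3


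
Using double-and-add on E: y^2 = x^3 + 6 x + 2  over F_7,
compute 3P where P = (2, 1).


k = 3 = 11_2 (binary, LSB first: 11)
Double-and-add from P = (2, 1):
  bit 0 = 1: acc = O + (2, 1) = (2, 1)
  bit 1 = 1: acc = (2, 1) + (0, 3) = (6, 3)

3P = (6, 3)


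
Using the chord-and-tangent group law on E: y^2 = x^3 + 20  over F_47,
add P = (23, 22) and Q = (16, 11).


P != Q, so use the chord formula.
s = (y2 - y1) / (x2 - x1) = (36) / (40) mod 47 = 15
x3 = s^2 - x1 - x2 mod 47 = 15^2 - 23 - 16 = 45
y3 = s (x1 - x3) - y1 mod 47 = 15 * (23 - 45) - 22 = 24

P + Q = (45, 24)


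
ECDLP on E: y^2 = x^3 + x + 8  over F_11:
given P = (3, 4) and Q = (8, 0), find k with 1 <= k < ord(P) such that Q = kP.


Enumerate multiples of P until we hit Q = (8, 0):
  1P = (3, 4)
  2P = (9, 8)
  3P = (8, 0)
Match found at i = 3.

k = 3


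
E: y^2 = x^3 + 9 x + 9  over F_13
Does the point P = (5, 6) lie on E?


Check whether y^2 = x^3 + 9 x + 9 (mod 13) for (x, y) = (5, 6).
LHS: y^2 = 6^2 mod 13 = 10
RHS: x^3 + 9 x + 9 = 5^3 + 9*5 + 9 mod 13 = 10
LHS = RHS

Yes, on the curve


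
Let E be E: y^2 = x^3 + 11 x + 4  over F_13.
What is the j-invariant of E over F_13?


Delta = -16(4 a^3 + 27 b^2) mod 13 = 9
-1728 * (4 a)^3 = -1728 * (4*11)^3 mod 13 = 8
j = 8 * 9^(-1) mod 13 = 11

j = 11 (mod 13)


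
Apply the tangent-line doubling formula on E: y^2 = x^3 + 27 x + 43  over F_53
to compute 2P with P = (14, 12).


Doubling: s = (3 x1^2 + a) / (2 y1)
s = (3*14^2 + 27) / (2*12) mod 53 = 19
x3 = s^2 - 2 x1 mod 53 = 19^2 - 2*14 = 15
y3 = s (x1 - x3) - y1 mod 53 = 19 * (14 - 15) - 12 = 22

2P = (15, 22)


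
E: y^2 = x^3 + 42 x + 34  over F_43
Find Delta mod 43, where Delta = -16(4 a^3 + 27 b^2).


4 a^3 + 27 b^2 = 4*42^3 + 27*34^2 = 296352 + 31212 = 327564
Delta = -16 * (327564) = -5241024
Delta mod 43 = 31

Delta = 31 (mod 43)


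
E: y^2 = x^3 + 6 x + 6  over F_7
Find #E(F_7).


For each x in F_7, count y with y^2 = x^3 + 6 x + 6 mod 7:
  x = 3: RHS = 2, y in [3, 4]  -> 2 point(s)
  x = 5: RHS = 0, y in [0]  -> 1 point(s)
Affine points: 3. Add the point at infinity: total = 4.

#E(F_7) = 4


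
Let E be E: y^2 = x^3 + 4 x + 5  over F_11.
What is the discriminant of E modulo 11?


4 a^3 + 27 b^2 = 4*4^3 + 27*5^2 = 256 + 675 = 931
Delta = -16 * (931) = -14896
Delta mod 11 = 9

Delta = 9 (mod 11)


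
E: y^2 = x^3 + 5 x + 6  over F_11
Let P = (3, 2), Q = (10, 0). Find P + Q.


P != Q, so use the chord formula.
s = (y2 - y1) / (x2 - x1) = (9) / (7) mod 11 = 6
x3 = s^2 - x1 - x2 mod 11 = 6^2 - 3 - 10 = 1
y3 = s (x1 - x3) - y1 mod 11 = 6 * (3 - 1) - 2 = 10

P + Q = (1, 10)


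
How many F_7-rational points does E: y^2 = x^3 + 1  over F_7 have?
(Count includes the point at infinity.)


For each x in F_7, count y with y^2 = x^3 + 0 x + 1 mod 7:
  x = 0: RHS = 1, y in [1, 6]  -> 2 point(s)
  x = 1: RHS = 2, y in [3, 4]  -> 2 point(s)
  x = 2: RHS = 2, y in [3, 4]  -> 2 point(s)
  x = 3: RHS = 0, y in [0]  -> 1 point(s)
  x = 4: RHS = 2, y in [3, 4]  -> 2 point(s)
  x = 5: RHS = 0, y in [0]  -> 1 point(s)
  x = 6: RHS = 0, y in [0]  -> 1 point(s)
Affine points: 11. Add the point at infinity: total = 12.

#E(F_7) = 12


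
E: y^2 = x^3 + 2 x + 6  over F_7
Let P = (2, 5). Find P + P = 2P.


Doubling: s = (3 x1^2 + a) / (2 y1)
s = (3*2^2 + 2) / (2*5) mod 7 = 0
x3 = s^2 - 2 x1 mod 7 = 0^2 - 2*2 = 3
y3 = s (x1 - x3) - y1 mod 7 = 0 * (2 - 3) - 5 = 2

2P = (3, 2)


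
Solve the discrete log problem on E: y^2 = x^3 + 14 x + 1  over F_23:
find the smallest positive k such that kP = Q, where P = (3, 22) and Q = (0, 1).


Enumerate multiples of P until we hit Q = (0, 1):
  1P = (3, 22)
  2P = (6, 5)
  3P = (18, 17)
  4P = (20, 22)
  5P = (0, 1)
Match found at i = 5.

k = 5


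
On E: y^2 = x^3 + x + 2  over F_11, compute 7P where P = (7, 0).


k = 7 = 111_2 (binary, LSB first: 111)
Double-and-add from P = (7, 0):
  bit 0 = 1: acc = O + (7, 0) = (7, 0)
  bit 1 = 1: acc = (7, 0) + O = (7, 0)
  bit 2 = 1: acc = (7, 0) + O = (7, 0)

7P = (7, 0)


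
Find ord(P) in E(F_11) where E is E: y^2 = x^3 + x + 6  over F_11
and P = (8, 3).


Compute successive multiples of P until we hit O:
  1P = (8, 3)
  2P = (7, 9)
  3P = (10, 9)
  4P = (2, 4)
  5P = (5, 2)
  6P = (3, 6)
  7P = (3, 5)
  8P = (5, 9)
  ... (continuing to 13P)
  13P = O

ord(P) = 13


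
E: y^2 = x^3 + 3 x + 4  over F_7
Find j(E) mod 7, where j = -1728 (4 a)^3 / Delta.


Delta = -16(4 a^3 + 27 b^2) mod 7 = 5
-1728 * (4 a)^3 = -1728 * (4*3)^3 mod 7 = 6
j = 6 * 5^(-1) mod 7 = 4

j = 4 (mod 7)


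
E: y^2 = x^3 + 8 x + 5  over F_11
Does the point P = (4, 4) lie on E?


Check whether y^2 = x^3 + 8 x + 5 (mod 11) for (x, y) = (4, 4).
LHS: y^2 = 4^2 mod 11 = 5
RHS: x^3 + 8 x + 5 = 4^3 + 8*4 + 5 mod 11 = 2
LHS != RHS

No, not on the curve


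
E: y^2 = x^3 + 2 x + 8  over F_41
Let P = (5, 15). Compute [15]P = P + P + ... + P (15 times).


k = 15 = 1111_2 (binary, LSB first: 1111)
Double-and-add from P = (5, 15):
  bit 0 = 1: acc = O + (5, 15) = (5, 15)
  bit 1 = 1: acc = (5, 15) + (39, 18) = (34, 15)
  bit 2 = 1: acc = (34, 15) + (2, 26) = (7, 18)
  bit 3 = 1: acc = (7, 18) + (21, 2) = (21, 39)

15P = (21, 39)


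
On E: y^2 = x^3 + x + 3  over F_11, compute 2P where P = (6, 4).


Doubling: s = (3 x1^2 + a) / (2 y1)
s = (3*6^2 + 1) / (2*4) mod 11 = 4
x3 = s^2 - 2 x1 mod 11 = 4^2 - 2*6 = 4
y3 = s (x1 - x3) - y1 mod 11 = 4 * (6 - 4) - 4 = 4

2P = (4, 4)


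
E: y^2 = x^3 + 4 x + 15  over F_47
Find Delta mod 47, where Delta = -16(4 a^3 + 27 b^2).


4 a^3 + 27 b^2 = 4*4^3 + 27*15^2 = 256 + 6075 = 6331
Delta = -16 * (6331) = -101296
Delta mod 47 = 36

Delta = 36 (mod 47)


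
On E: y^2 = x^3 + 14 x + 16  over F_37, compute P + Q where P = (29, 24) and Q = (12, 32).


P != Q, so use the chord formula.
s = (y2 - y1) / (x2 - x1) = (8) / (20) mod 37 = 30
x3 = s^2 - x1 - x2 mod 37 = 30^2 - 29 - 12 = 8
y3 = s (x1 - x3) - y1 mod 37 = 30 * (29 - 8) - 24 = 14

P + Q = (8, 14)


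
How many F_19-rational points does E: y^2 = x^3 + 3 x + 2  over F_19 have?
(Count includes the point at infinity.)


For each x in F_19, count y with y^2 = x^3 + 3 x + 2 mod 19:
  x = 1: RHS = 6, y in [5, 14]  -> 2 point(s)
  x = 2: RHS = 16, y in [4, 15]  -> 2 point(s)
  x = 3: RHS = 0, y in [0]  -> 1 point(s)
  x = 5: RHS = 9, y in [3, 16]  -> 2 point(s)
  x = 7: RHS = 5, y in [9, 10]  -> 2 point(s)
  x = 8: RHS = 6, y in [5, 14]  -> 2 point(s)
  x = 9: RHS = 17, y in [6, 13]  -> 2 point(s)
  x = 10: RHS = 6, y in [5, 14]  -> 2 point(s)
  x = 11: RHS = 17, y in [6, 13]  -> 2 point(s)
  x = 16: RHS = 4, y in [2, 17]  -> 2 point(s)
  x = 17: RHS = 7, y in [8, 11]  -> 2 point(s)
  x = 18: RHS = 17, y in [6, 13]  -> 2 point(s)
Affine points: 23. Add the point at infinity: total = 24.

#E(F_19) = 24


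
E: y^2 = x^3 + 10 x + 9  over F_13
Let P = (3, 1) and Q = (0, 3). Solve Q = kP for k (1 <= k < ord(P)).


Enumerate multiples of P until we hit Q = (0, 3):
  1P = (3, 1)
  2P = (8, 4)
  3P = (6, 5)
  4P = (0, 3)
Match found at i = 4.

k = 4


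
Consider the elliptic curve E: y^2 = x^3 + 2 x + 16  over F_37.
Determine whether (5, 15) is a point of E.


Check whether y^2 = x^3 + 2 x + 16 (mod 37) for (x, y) = (5, 15).
LHS: y^2 = 15^2 mod 37 = 3
RHS: x^3 + 2 x + 16 = 5^3 + 2*5 + 16 mod 37 = 3
LHS = RHS

Yes, on the curve


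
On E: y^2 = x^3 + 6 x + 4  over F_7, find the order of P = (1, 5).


Compute successive multiples of P until we hit O:
  1P = (1, 5)
  2P = (0, 5)
  3P = (6, 2)
  4P = (4, 1)
  5P = (3, 0)
  6P = (4, 6)
  7P = (6, 5)
  8P = (0, 2)
  ... (continuing to 10P)
  10P = O

ord(P) = 10


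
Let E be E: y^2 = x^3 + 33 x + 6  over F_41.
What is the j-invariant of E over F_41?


Delta = -16(4 a^3 + 27 b^2) mod 41 = 37
-1728 * (4 a)^3 = -1728 * (4*33)^3 mod 41 = 13
j = 13 * 37^(-1) mod 41 = 7

j = 7 (mod 41)


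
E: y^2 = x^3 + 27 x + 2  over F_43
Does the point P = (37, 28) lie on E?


Check whether y^2 = x^3 + 27 x + 2 (mod 43) for (x, y) = (37, 28).
LHS: y^2 = 28^2 mod 43 = 10
RHS: x^3 + 27 x + 2 = 37^3 + 27*37 + 2 mod 43 = 11
LHS != RHS

No, not on the curve


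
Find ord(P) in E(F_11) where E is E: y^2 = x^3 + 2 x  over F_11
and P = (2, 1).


Compute successive multiples of P until we hit O:
  1P = (2, 1)
  2P = (1, 6)
  3P = (0, 0)
  4P = (1, 5)
  5P = (2, 10)
  6P = O

ord(P) = 6


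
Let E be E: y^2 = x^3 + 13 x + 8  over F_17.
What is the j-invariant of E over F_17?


Delta = -16(4 a^3 + 27 b^2) mod 17 = 10
-1728 * (4 a)^3 = -1728 * (4*13)^3 mod 17 = 6
j = 6 * 10^(-1) mod 17 = 4

j = 4 (mod 17)


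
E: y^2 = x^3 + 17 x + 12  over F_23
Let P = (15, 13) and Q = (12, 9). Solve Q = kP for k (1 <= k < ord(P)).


Enumerate multiples of P until we hit Q = (12, 9):
  1P = (15, 13)
  2P = (19, 15)
  3P = (18, 20)
  4P = (21, 19)
  5P = (11, 14)
  6P = (10, 3)
  7P = (2, 13)
  8P = (6, 10)
  9P = (20, 16)
  10P = (4, 12)
  11P = (8, 19)
  12P = (12, 14)
  13P = (14, 2)
  14P = (0, 14)
  15P = (17, 4)
  16P = (17, 19)
  17P = (0, 9)
  18P = (14, 21)
  19P = (12, 9)
Match found at i = 19.

k = 19


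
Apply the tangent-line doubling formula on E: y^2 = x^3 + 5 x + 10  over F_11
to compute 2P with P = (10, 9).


Doubling: s = (3 x1^2 + a) / (2 y1)
s = (3*10^2 + 5) / (2*9) mod 11 = 9
x3 = s^2 - 2 x1 mod 11 = 9^2 - 2*10 = 6
y3 = s (x1 - x3) - y1 mod 11 = 9 * (10 - 6) - 9 = 5

2P = (6, 5)


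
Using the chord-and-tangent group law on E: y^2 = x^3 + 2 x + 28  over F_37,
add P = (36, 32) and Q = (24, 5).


P != Q, so use the chord formula.
s = (y2 - y1) / (x2 - x1) = (10) / (25) mod 37 = 30
x3 = s^2 - x1 - x2 mod 37 = 30^2 - 36 - 24 = 26
y3 = s (x1 - x3) - y1 mod 37 = 30 * (36 - 26) - 32 = 9

P + Q = (26, 9)


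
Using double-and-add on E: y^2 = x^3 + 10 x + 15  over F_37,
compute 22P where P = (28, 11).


k = 22 = 10110_2 (binary, LSB first: 01101)
Double-and-add from P = (28, 11):
  bit 0 = 0: acc unchanged = O
  bit 1 = 1: acc = O + (30, 3) = (30, 3)
  bit 2 = 1: acc = (30, 3) + (7, 13) = (36, 35)
  bit 3 = 0: acc unchanged = (36, 35)
  bit 4 = 1: acc = (36, 35) + (18, 25) = (13, 23)

22P = (13, 23)


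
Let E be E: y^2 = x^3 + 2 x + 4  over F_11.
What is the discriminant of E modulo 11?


4 a^3 + 27 b^2 = 4*2^3 + 27*4^2 = 32 + 432 = 464
Delta = -16 * (464) = -7424
Delta mod 11 = 1

Delta = 1 (mod 11)


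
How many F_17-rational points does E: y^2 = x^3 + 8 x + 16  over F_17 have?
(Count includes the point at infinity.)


For each x in F_17, count y with y^2 = x^3 + 8 x + 16 mod 17:
  x = 0: RHS = 16, y in [4, 13]  -> 2 point(s)
  x = 1: RHS = 8, y in [5, 12]  -> 2 point(s)
  x = 3: RHS = 16, y in [4, 13]  -> 2 point(s)
  x = 6: RHS = 8, y in [5, 12]  -> 2 point(s)
  x = 9: RHS = 1, y in [1, 16]  -> 2 point(s)
  x = 10: RHS = 8, y in [5, 12]  -> 2 point(s)
  x = 12: RHS = 4, y in [2, 15]  -> 2 point(s)
  x = 14: RHS = 16, y in [4, 13]  -> 2 point(s)
  x = 15: RHS = 9, y in [3, 14]  -> 2 point(s)
Affine points: 18. Add the point at infinity: total = 19.

#E(F_17) = 19


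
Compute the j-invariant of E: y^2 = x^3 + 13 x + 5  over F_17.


Delta = -16(4 a^3 + 27 b^2) mod 17 = 11
-1728 * (4 a)^3 = -1728 * (4*13)^3 mod 17 = 6
j = 6 * 11^(-1) mod 17 = 16

j = 16 (mod 17)


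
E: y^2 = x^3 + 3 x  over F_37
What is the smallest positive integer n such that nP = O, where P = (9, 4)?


Compute successive multiples of P until we hit O:
  1P = (9, 4)
  2P = (28, 13)
  3P = (28, 24)
  4P = (9, 33)
  5P = O

ord(P) = 5


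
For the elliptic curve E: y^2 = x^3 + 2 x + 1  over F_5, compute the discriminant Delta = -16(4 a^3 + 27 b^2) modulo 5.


4 a^3 + 27 b^2 = 4*2^3 + 27*1^2 = 32 + 27 = 59
Delta = -16 * (59) = -944
Delta mod 5 = 1

Delta = 1 (mod 5)


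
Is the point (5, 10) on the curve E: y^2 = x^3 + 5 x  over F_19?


Check whether y^2 = x^3 + 5 x + 0 (mod 19) for (x, y) = (5, 10).
LHS: y^2 = 10^2 mod 19 = 5
RHS: x^3 + 5 x + 0 = 5^3 + 5*5 + 0 mod 19 = 17
LHS != RHS

No, not on the curve


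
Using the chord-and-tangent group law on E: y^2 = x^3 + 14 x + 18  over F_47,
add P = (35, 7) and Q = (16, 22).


P != Q, so use the chord formula.
s = (y2 - y1) / (x2 - x1) = (15) / (28) mod 47 = 19
x3 = s^2 - x1 - x2 mod 47 = 19^2 - 35 - 16 = 28
y3 = s (x1 - x3) - y1 mod 47 = 19 * (35 - 28) - 7 = 32

P + Q = (28, 32)


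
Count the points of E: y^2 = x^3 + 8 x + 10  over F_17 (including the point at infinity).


For each x in F_17, count y with y^2 = x^3 + 8 x + 10 mod 17:
  x = 1: RHS = 2, y in [6, 11]  -> 2 point(s)
  x = 2: RHS = 0, y in [0]  -> 1 point(s)
  x = 4: RHS = 4, y in [2, 15]  -> 2 point(s)
  x = 6: RHS = 2, y in [6, 11]  -> 2 point(s)
  x = 7: RHS = 1, y in [1, 16]  -> 2 point(s)
  x = 8: RHS = 8, y in [5, 12]  -> 2 point(s)
  x = 10: RHS = 2, y in [6, 11]  -> 2 point(s)
  x = 11: RHS = 1, y in [1, 16]  -> 2 point(s)
  x = 12: RHS = 15, y in [7, 10]  -> 2 point(s)
  x = 13: RHS = 16, y in [4, 13]  -> 2 point(s)
  x = 16: RHS = 1, y in [1, 16]  -> 2 point(s)
Affine points: 21. Add the point at infinity: total = 22.

#E(F_17) = 22


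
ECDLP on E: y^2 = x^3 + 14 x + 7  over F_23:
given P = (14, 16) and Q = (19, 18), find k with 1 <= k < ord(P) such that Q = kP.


Enumerate multiples of P until we hit Q = (19, 18):
  1P = (14, 16)
  2P = (4, 14)
  3P = (17, 11)
  4P = (5, 15)
  5P = (6, 13)
  6P = (15, 21)
  7P = (19, 5)
  8P = (16, 16)
  9P = (16, 7)
  10P = (19, 18)
Match found at i = 10.

k = 10


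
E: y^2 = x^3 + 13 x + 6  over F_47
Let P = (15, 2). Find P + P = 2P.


Doubling: s = (3 x1^2 + a) / (2 y1)
s = (3*15^2 + 13) / (2*2) mod 47 = 31
x3 = s^2 - 2 x1 mod 47 = 31^2 - 2*15 = 38
y3 = s (x1 - x3) - y1 mod 47 = 31 * (15 - 38) - 2 = 37

2P = (38, 37)


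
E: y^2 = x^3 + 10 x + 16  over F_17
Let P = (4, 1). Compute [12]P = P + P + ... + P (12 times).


k = 12 = 1100_2 (binary, LSB first: 0011)
Double-and-add from P = (4, 1):
  bit 0 = 0: acc unchanged = O
  bit 1 = 0: acc unchanged = O
  bit 2 = 1: acc = O + (9, 11) = (9, 11)
  bit 3 = 1: acc = (9, 11) + (8, 9) = (4, 16)

12P = (4, 16)
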